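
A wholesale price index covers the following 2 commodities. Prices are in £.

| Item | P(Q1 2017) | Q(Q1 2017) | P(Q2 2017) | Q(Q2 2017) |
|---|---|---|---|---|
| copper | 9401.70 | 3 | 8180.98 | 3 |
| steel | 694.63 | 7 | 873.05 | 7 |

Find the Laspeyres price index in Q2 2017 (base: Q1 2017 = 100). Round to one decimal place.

92.7

Laspeyres price index uses base-period quantities as weights.
ΣP(Q2 2017)·Q(Q1 2017) = 8180.98×3 + 873.05×7 = 24542.94 + 6111.35 = 30654.29
ΣP(Q1 2017)·Q(Q1 2017) = 9401.70×3 + 694.63×7 = 28205.1 + 4862.41 = 33067.51
Index = 30654.29 / 33067.51 × 100 = 92.7021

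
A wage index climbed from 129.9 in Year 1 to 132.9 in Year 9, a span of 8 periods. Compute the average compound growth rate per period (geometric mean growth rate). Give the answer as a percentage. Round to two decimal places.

Growth factor = (132.9/129.9)^(1/8) = (1.023095)^(1/8) = 1.002858
Growth rate = 1.002858 − 1 = 0.002858 = 0.2858%

0.29%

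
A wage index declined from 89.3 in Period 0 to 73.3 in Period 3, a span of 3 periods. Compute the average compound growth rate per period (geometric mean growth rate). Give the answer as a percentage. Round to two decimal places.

-6.37%

Growth factor = (73.3/89.3)^(1/3) = (0.820829)^(1/3) = 0.936305
Growth rate = 0.936305 − 1 = -0.063695 = -6.3695%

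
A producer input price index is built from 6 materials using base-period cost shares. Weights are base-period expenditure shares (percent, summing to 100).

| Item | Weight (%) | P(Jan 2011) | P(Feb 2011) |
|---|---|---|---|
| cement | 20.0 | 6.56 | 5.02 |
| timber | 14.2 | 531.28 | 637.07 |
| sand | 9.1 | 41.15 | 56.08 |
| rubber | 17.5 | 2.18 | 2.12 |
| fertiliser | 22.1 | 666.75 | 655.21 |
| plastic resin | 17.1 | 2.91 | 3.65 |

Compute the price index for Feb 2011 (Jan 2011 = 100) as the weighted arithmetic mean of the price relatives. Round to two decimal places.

104.92

cement: 20.0 × (5.02/6.56) = 20.0 × 0.765244 = 15.3049
timber: 14.2 × (637.07/531.28) = 14.2 × 1.199123 = 17.0275
sand: 9.1 × (56.08/41.15) = 9.1 × 1.362819 = 12.4017
rubber: 17.5 × (2.12/2.18) = 17.5 × 0.972477 = 17.0183
fertiliser: 22.1 × (655.21/666.75) = 22.1 × 0.982692 = 21.7175
plastic resin: 17.1 × (3.65/2.91) = 17.1 × 1.254296 = 21.4485
Index = Σ wᵢ·(p₁ᵢ/p₀ᵢ) = 15.3049 + 17.0275 + 12.4017 + 17.0183 + 21.7175 + 21.4485 = 104.9184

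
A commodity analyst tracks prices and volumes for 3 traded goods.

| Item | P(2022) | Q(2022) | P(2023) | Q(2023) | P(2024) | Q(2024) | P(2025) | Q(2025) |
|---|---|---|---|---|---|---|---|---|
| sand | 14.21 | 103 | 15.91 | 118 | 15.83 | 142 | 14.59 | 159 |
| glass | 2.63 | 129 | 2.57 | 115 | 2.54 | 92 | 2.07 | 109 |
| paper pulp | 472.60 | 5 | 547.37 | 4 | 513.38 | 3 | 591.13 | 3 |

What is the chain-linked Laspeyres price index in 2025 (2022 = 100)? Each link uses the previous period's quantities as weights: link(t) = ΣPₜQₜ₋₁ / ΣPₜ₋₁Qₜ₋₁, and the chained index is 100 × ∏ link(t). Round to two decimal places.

109.51

Link 2022→2023:
ΣP(2023)Q(2022) = 15.91×103 + 2.57×129 + 547.37×5 = 1638.73 + 331.53 + 2736.85 = 4707.11
ΣP(2022)Q(2022) = 14.21×103 + 2.63×129 + 472.60×5 = 1463.63 + 339.27 + 2363 = 4165.9
link = 4707.11/4165.9 = 1.129914
Link 2023→2024:
ΣP(2024)Q(2023) = 15.83×118 + 2.54×115 + 513.38×4 = 1867.94 + 292.1 + 2053.52 = 4213.56
ΣP(2023)Q(2023) = 15.91×118 + 2.57×115 + 547.37×4 = 1877.38 + 295.55 + 2189.48 = 4362.41
link = 4213.56/4362.41 = 0.965879
Link 2024→2025:
ΣP(2025)Q(2024) = 14.59×142 + 2.07×92 + 591.13×3 = 2071.78 + 190.44 + 1773.39 = 4035.61
ΣP(2024)Q(2024) = 15.83×142 + 2.54×92 + 513.38×3 = 2247.86 + 233.68 + 1540.14 = 4021.68
link = 4035.61/4021.68 = 1.003464
Chained index = 100 × 1.129914 × 0.965879 × 1.003464 = 109.5141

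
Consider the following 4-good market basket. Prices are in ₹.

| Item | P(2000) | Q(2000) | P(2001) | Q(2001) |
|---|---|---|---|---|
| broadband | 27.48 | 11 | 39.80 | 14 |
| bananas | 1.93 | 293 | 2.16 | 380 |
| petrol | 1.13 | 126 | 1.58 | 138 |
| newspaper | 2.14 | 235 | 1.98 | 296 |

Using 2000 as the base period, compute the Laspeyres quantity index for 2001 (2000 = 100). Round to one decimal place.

126.1

Laspeyres quantity index uses base-period prices as weights.
ΣP(2000)·Q(2001) = 27.48×14 + 1.93×380 + 1.13×138 + 2.14×296 = 384.72 + 733.4 + 155.94 + 633.44 = 1907.5
ΣP(2000)·Q(2000) = 27.48×11 + 1.93×293 + 1.13×126 + 2.14×235 = 302.28 + 565.49 + 142.38 + 502.9 = 1513.05
Index = 1907.5 / 1513.05 × 100 = 126.0699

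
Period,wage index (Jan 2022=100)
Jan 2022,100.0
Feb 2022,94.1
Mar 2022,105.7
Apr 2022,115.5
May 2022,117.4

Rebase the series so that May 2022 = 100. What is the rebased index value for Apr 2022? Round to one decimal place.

Rebased(Apr 2022) = 115.5 / 117.4 × 100 = 98.3816

98.4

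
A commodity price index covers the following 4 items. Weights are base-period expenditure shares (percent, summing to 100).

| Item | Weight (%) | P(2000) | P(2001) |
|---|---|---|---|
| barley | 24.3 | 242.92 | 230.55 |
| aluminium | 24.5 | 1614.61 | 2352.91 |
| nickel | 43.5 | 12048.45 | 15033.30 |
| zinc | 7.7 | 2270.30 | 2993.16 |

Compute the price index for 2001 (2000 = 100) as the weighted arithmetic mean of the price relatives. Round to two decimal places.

123.19

barley: 24.3 × (230.55/242.92) = 24.3 × 0.949078 = 23.0626
aluminium: 24.5 × (2352.91/1614.61) = 24.5 × 1.457262 = 35.7029
nickel: 43.5 × (15033.30/12048.45) = 43.5 × 1.247737 = 54.2766
zinc: 7.7 × (2993.16/2270.30) = 7.7 × 1.318398 = 10.1517
Index = Σ wᵢ·(p₁ᵢ/p₀ᵢ) = 23.0626 + 35.7029 + 54.2766 + 10.1517 = 123.1938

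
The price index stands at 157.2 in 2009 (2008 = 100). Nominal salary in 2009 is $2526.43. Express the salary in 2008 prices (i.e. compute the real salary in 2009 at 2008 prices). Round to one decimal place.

Real = Nominal ÷ (Index/100) = 2526.43 ÷ (157.2/100)
     = 2526.43 ÷ 1.572 = 1607.1438

1607.1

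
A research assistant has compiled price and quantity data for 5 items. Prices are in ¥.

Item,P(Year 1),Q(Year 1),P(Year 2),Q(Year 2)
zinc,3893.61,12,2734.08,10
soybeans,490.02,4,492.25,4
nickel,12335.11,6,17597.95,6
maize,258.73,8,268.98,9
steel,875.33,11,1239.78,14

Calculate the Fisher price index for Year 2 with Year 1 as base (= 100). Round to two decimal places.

117.81

Laspeyres component (base-period weights):
ΣP(Year 2)Q(Year 1) = 2734.08×12 + 492.25×4 + 17597.95×6 + 268.98×8 + 1239.78×11 = 32808.96 + 1969 + 105587.7 + 2151.84 + 13637.58 = 156155.08
ΣP(Year 1)Q(Year 1) = 3893.61×12 + 490.02×4 + 12335.11×6 + 258.73×8 + 875.33×11 = 46723.32 + 1960.08 + 74010.66 + 2069.84 + 9628.63 = 134392.53
L = 156155.08 / 134392.53 × 100 = 116.1933
Paasche component (current-period weights):
ΣP(Year 2)Q(Year 2) = 2734.08×10 + 492.25×4 + 17597.95×6 + 268.98×9 + 1239.78×14 = 27340.8 + 1969 + 105587.7 + 2420.82 + 17356.92 = 154675.24
ΣP(Year 1)Q(Year 2) = 3893.61×10 + 490.02×4 + 12335.11×6 + 258.73×9 + 875.33×14 = 38936.1 + 1960.08 + 74010.66 + 2328.57 + 12254.62 = 129490.03
P = 154675.24 / 129490.03 × 100 = 119.4495
Fisher = √(L × P) = √(116.1933 × 119.4495) = 117.8102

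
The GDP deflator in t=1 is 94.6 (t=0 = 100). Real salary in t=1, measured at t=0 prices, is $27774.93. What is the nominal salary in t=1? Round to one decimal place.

Nominal = Real × (Index/100) = 27774.93 × (94.6/100)
        = 27774.93 × 0.946 = 26275.0838

26275.1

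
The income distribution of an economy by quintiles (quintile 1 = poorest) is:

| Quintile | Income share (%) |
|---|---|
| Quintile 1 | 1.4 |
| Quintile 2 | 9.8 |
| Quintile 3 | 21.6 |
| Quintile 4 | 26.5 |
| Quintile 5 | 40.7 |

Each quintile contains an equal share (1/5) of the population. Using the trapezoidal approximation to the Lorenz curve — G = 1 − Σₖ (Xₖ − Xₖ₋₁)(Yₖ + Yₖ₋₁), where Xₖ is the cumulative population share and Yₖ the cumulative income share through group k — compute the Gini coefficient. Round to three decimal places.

0.381

Cumulative income shares Yₖ: 0.0140, 0.1120, 0.3280, 0.5930, 1.0000
Σ (Xₖ−Xₖ₋₁)(Yₖ+Yₖ₋₁) = (1/5)(0.0140+0.0000) + (1/5)(0.1120+0.0140) + (1/5)(0.3280+0.1120) + (1/5)(0.5930+0.3280) + (1/5)(1.0000+0.5930)
  = 0.0028 + 0.0252 + 0.0880 + 0.1842 + 0.3186 = 0.6188
G = 1 − 0.6188 = 0.3812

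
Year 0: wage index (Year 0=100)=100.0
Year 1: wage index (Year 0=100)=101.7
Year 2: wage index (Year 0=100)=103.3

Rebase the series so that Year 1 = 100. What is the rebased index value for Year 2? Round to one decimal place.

101.6

Rebased(Year 2) = 103.3 / 101.7 × 100 = 101.5733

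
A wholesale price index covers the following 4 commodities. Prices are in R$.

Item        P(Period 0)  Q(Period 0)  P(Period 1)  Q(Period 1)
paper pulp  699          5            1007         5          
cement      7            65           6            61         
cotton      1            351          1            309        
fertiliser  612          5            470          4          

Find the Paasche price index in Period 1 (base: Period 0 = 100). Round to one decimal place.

113.6

Paasche price index uses current-period quantities as weights.
ΣP(Period 1)·Q(Period 1) = 1007×5 + 6×61 + 1×309 + 470×4 = 5035 + 366 + 309 + 1880 = 7590
ΣP(Period 0)·Q(Period 1) = 699×5 + 7×61 + 1×309 + 612×4 = 3495 + 427 + 309 + 2448 = 6679
Index = 7590 / 6679 × 100 = 113.6398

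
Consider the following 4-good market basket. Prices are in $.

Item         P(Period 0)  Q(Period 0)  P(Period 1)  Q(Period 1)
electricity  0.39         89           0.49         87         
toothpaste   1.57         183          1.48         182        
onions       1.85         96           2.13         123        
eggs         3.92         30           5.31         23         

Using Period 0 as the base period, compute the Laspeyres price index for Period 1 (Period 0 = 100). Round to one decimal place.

Laspeyres price index uses base-period quantities as weights.
ΣP(Period 1)·Q(Period 0) = 0.49×89 + 1.48×183 + 2.13×96 + 5.31×30 = 43.61 + 270.84 + 204.48 + 159.3 = 678.23
ΣP(Period 0)·Q(Period 0) = 0.39×89 + 1.57×183 + 1.85×96 + 3.92×30 = 34.71 + 287.31 + 177.6 + 117.6 = 617.22
Index = 678.23 / 617.22 × 100 = 109.8846

109.9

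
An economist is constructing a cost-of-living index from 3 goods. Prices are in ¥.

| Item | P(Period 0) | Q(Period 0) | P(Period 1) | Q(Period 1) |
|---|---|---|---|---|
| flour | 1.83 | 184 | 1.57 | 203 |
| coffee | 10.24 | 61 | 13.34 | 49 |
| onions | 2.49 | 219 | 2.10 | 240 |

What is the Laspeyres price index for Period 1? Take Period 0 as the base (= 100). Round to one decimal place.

103.7

Laspeyres price index uses base-period quantities as weights.
ΣP(Period 1)·Q(Period 0) = 1.57×184 + 13.34×61 + 2.10×219 = 288.88 + 813.74 + 459.9 = 1562.52
ΣP(Period 0)·Q(Period 0) = 1.83×184 + 10.24×61 + 2.49×219 = 336.72 + 624.64 + 545.31 = 1506.67
Index = 1562.52 / 1506.67 × 100 = 103.7069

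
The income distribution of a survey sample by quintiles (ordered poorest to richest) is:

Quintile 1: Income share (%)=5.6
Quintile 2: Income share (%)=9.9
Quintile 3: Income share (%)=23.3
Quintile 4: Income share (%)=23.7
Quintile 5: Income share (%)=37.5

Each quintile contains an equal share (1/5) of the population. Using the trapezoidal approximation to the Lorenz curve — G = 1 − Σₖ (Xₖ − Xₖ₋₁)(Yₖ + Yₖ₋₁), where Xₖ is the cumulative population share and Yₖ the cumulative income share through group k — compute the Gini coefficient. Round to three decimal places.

Cumulative income shares Yₖ: 0.0560, 0.1550, 0.3880, 0.6250, 1.0000
Σ (Xₖ−Xₖ₋₁)(Yₖ+Yₖ₋₁) = (1/5)(0.0560+0.0000) + (1/5)(0.1550+0.0560) + (1/5)(0.3880+0.1550) + (1/5)(0.6250+0.3880) + (1/5)(1.0000+0.6250)
  = 0.0112 + 0.0422 + 0.1086 + 0.2026 + 0.3250 = 0.6896
G = 1 − 0.6896 = 0.3104

0.310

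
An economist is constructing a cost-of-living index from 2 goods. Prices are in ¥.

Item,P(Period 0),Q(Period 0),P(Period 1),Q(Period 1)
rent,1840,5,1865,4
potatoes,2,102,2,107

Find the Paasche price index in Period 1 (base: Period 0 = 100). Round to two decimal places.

Paasche price index uses current-period quantities as weights.
ΣP(Period 1)·Q(Period 1) = 1865×4 + 2×107 = 7460 + 214 = 7674
ΣP(Period 0)·Q(Period 1) = 1840×4 + 2×107 = 7360 + 214 = 7574
Index = 7674 / 7574 × 100 = 101.3203

101.32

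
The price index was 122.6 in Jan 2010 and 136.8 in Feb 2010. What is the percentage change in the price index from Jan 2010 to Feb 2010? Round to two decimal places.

Change = (136.8 − 122.6) / 122.6 × 100
       = 14.2 / 122.6 × 100 = 11.5824%

11.58%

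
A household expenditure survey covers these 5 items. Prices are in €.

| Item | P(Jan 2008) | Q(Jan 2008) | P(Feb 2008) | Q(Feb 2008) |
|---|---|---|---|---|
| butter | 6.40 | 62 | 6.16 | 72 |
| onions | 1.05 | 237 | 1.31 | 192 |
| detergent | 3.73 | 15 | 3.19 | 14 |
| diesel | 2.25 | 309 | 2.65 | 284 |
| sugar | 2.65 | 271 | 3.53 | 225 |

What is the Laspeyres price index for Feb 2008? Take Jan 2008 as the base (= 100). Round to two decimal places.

Laspeyres price index uses base-period quantities as weights.
ΣP(Feb 2008)·Q(Jan 2008) = 6.16×62 + 1.31×237 + 3.19×15 + 2.65×309 + 3.53×271 = 381.92 + 310.47 + 47.85 + 818.85 + 956.63 = 2515.72
ΣP(Jan 2008)·Q(Jan 2008) = 6.40×62 + 1.05×237 + 3.73×15 + 2.25×309 + 2.65×271 = 396.8 + 248.85 + 55.95 + 695.25 + 718.15 = 2115
Index = 2515.72 / 2115 × 100 = 118.9466

118.95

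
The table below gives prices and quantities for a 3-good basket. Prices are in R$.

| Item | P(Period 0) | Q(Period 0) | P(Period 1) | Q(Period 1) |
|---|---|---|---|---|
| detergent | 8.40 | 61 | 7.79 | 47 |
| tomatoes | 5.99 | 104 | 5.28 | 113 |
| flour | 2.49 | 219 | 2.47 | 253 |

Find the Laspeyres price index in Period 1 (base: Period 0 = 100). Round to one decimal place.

93.1

Laspeyres price index uses base-period quantities as weights.
ΣP(Period 1)·Q(Period 0) = 7.79×61 + 5.28×104 + 2.47×219 = 475.19 + 549.12 + 540.93 = 1565.24
ΣP(Period 0)·Q(Period 0) = 8.40×61 + 5.99×104 + 2.49×219 = 512.4 + 622.96 + 545.31 = 1680.67
Index = 1565.24 / 1680.67 × 100 = 93.1319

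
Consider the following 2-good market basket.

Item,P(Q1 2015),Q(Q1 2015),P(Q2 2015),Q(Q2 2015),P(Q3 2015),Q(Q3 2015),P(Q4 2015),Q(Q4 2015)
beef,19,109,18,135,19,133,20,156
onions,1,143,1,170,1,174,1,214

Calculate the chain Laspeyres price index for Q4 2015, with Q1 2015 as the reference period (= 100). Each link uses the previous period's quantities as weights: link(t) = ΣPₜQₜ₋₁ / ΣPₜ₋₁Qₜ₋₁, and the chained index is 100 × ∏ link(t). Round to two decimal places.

Link Q1 2015→Q2 2015:
ΣP(Q2 2015)Q(Q1 2015) = 18×109 + 1×143 = 1962 + 143 = 2105
ΣP(Q1 2015)Q(Q1 2015) = 19×109 + 1×143 = 2071 + 143 = 2214
link = 2105/2214 = 0.950768
Link Q2 2015→Q3 2015:
ΣP(Q3 2015)Q(Q2 2015) = 19×135 + 1×170 = 2565 + 170 = 2735
ΣP(Q2 2015)Q(Q2 2015) = 18×135 + 1×170 = 2430 + 170 = 2600
link = 2735/2600 = 1.051923
Link Q3 2015→Q4 2015:
ΣP(Q4 2015)Q(Q3 2015) = 20×133 + 1×174 = 2660 + 174 = 2834
ΣP(Q3 2015)Q(Q3 2015) = 19×133 + 1×174 = 2527 + 174 = 2701
link = 2834/2701 = 1.049241
Chained index = 100 × 0.950768 × 1.051923 × 1.049241 = 104.9382

104.94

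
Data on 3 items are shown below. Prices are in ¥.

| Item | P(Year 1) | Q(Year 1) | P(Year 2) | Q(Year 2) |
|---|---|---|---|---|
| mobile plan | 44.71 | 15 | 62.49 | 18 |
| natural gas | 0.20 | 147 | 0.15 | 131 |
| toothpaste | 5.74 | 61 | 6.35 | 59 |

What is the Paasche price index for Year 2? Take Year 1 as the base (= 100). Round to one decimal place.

Paasche price index uses current-period quantities as weights.
ΣP(Year 2)·Q(Year 2) = 62.49×18 + 0.15×131 + 6.35×59 = 1124.82 + 19.65 + 374.65 = 1519.12
ΣP(Year 1)·Q(Year 2) = 44.71×18 + 0.20×131 + 5.74×59 = 804.78 + 26.2 + 338.66 = 1169.64
Index = 1519.12 / 1169.64 × 100 = 129.8793

129.9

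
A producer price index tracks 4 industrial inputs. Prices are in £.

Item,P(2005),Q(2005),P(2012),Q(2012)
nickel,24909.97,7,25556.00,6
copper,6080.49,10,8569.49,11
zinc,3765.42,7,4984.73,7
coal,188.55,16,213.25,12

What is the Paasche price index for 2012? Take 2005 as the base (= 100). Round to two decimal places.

116.36

Paasche price index uses current-period quantities as weights.
ΣP(2012)·Q(2012) = 25556.00×6 + 8569.49×11 + 4984.73×7 + 213.25×12 = 153336 + 94264.39 + 34893.11 + 2559 = 285052.5
ΣP(2005)·Q(2012) = 24909.97×6 + 6080.49×11 + 3765.42×7 + 188.55×12 = 149459.82 + 66885.39 + 26357.94 + 2262.6 = 244965.75
Index = 285052.5 / 244965.75 × 100 = 116.3642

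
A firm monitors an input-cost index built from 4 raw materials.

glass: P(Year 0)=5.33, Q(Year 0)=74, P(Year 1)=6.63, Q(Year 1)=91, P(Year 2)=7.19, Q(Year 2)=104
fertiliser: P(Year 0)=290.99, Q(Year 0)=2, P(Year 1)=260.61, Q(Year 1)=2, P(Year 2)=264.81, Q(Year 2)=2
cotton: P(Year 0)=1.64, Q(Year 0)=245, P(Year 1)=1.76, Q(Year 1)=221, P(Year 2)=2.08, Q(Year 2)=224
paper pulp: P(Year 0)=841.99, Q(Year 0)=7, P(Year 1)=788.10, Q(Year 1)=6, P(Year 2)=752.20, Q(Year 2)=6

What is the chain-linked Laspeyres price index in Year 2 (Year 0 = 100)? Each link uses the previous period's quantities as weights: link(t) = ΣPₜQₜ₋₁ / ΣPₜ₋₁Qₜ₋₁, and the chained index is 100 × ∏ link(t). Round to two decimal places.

94.40

Link Year 0→Year 1:
ΣP(Year 1)Q(Year 0) = 6.63×74 + 260.61×2 + 1.76×245 + 788.10×7 = 490.62 + 521.22 + 431.2 + 5516.7 = 6959.74
ΣP(Year 0)Q(Year 0) = 5.33×74 + 290.99×2 + 1.64×245 + 841.99×7 = 394.42 + 581.98 + 401.8 + 5893.93 = 7272.13
link = 6959.74/7272.13 = 0.957043
Link Year 1→Year 2:
ΣP(Year 2)Q(Year 1) = 7.19×91 + 264.81×2 + 2.08×221 + 752.20×6 = 654.29 + 529.62 + 459.68 + 4513.2 = 6156.79
ΣP(Year 1)Q(Year 1) = 6.63×91 + 260.61×2 + 1.76×221 + 788.10×6 = 603.33 + 521.22 + 388.96 + 4728.6 = 6242.11
link = 6156.79/6242.11 = 0.986332
Chained index = 100 × 0.957043 × 0.986332 = 94.3962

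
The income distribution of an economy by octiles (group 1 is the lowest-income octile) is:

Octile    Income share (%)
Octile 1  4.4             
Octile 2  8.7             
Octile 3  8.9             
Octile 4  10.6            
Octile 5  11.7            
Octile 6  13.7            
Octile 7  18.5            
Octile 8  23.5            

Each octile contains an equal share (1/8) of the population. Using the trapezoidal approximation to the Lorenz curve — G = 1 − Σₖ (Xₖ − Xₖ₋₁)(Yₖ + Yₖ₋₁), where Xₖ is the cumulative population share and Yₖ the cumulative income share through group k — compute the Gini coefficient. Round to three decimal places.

0.248

Cumulative income shares Yₖ: 0.0440, 0.1310, 0.2200, 0.3260, 0.4430, 0.5800, 0.7650, 1.0000
Σ (Xₖ−Xₖ₋₁)(Yₖ+Yₖ₋₁) = (1/8)(0.0440+0.0000) + (1/8)(0.1310+0.0440) + (1/8)(0.2200+0.1310) + (1/8)(0.3260+0.2200) + (1/8)(0.4430+0.3260) + (1/8)(0.5800+0.4430) + (1/8)(0.7650+0.5800) + (1/8)(1.0000+0.7650)
  = 0.0055 + 0.0219 + 0.0439 + 0.0683 + 0.0961 + 0.1279 + 0.1681 + 0.2206 = 0.7522
G = 1 − 0.7522 = 0.2478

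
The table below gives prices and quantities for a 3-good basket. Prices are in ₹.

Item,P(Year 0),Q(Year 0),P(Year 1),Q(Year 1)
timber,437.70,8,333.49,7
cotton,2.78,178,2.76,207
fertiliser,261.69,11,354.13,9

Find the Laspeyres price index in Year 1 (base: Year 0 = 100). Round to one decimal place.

102.6

Laspeyres price index uses base-period quantities as weights.
ΣP(Year 1)·Q(Year 0) = 333.49×8 + 2.76×178 + 354.13×11 = 2667.92 + 491.28 + 3895.43 = 7054.63
ΣP(Year 0)·Q(Year 0) = 437.70×8 + 2.78×178 + 261.69×11 = 3501.6 + 494.84 + 2878.59 = 6875.03
Index = 7054.63 / 6875.03 × 100 = 102.6124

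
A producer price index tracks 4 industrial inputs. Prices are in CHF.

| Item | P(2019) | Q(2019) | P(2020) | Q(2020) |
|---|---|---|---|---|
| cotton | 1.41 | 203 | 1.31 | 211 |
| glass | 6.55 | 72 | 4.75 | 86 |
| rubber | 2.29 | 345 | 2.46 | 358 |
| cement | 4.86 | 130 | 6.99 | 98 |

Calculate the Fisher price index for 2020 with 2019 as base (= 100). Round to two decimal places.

Laspeyres component (base-period weights):
ΣP(2020)Q(2019) = 1.31×203 + 4.75×72 + 2.46×345 + 6.99×130 = 265.93 + 342 + 848.7 + 908.7 = 2365.33
ΣP(2019)Q(2019) = 1.41×203 + 6.55×72 + 2.29×345 + 4.86×130 = 286.23 + 471.6 + 790.05 + 631.8 = 2179.68
L = 2365.33 / 2179.68 × 100 = 108.5173
Paasche component (current-period weights):
ΣP(2020)Q(2020) = 1.31×211 + 4.75×86 + 2.46×358 + 6.99×98 = 276.41 + 408.5 + 880.68 + 685.02 = 2250.61
ΣP(2019)Q(2020) = 1.41×211 + 6.55×86 + 2.29×358 + 4.86×98 = 297.51 + 563.3 + 819.82 + 476.28 = 2156.91
P = 2250.61 / 2156.91 × 100 = 104.3442
Fisher = √(L × P) = √(108.5173 × 104.3442) = 106.4103

106.41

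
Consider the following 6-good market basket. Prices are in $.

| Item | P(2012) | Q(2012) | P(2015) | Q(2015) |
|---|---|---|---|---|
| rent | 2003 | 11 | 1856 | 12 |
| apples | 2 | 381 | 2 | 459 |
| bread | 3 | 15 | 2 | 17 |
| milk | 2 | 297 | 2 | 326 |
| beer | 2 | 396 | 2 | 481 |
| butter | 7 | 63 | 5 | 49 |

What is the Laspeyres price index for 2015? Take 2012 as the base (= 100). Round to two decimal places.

92.87

Laspeyres price index uses base-period quantities as weights.
ΣP(2015)·Q(2012) = 1856×11 + 2×381 + 2×15 + 2×297 + 2×396 + 5×63 = 20416 + 762 + 30 + 594 + 792 + 315 = 22909
ΣP(2012)·Q(2012) = 2003×11 + 2×381 + 3×15 + 2×297 + 2×396 + 7×63 = 22033 + 762 + 45 + 594 + 792 + 441 = 24667
Index = 22909 / 24667 × 100 = 92.8731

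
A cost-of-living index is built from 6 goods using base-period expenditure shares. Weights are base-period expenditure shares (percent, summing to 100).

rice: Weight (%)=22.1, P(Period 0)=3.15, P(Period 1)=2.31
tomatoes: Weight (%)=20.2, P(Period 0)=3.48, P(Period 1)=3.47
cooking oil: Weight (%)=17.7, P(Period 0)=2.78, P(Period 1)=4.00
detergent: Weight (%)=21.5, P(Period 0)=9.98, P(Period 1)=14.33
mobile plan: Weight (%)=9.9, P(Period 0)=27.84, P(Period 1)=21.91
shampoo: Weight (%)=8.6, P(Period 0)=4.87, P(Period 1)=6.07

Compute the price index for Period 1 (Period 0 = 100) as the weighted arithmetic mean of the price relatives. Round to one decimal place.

111.2

rice: 22.1 × (2.31/3.15) = 22.1 × 0.733333 = 16.2067
tomatoes: 20.2 × (3.47/3.48) = 20.2 × 0.997126 = 20.1420
cooking oil: 17.7 × (4.00/2.78) = 17.7 × 1.438849 = 25.4676
detergent: 21.5 × (14.33/9.98) = 21.5 × 1.435872 = 30.8712
mobile plan: 9.9 × (21.91/27.84) = 9.9 × 0.786997 = 7.7913
shampoo: 8.6 × (6.07/4.87) = 8.6 × 1.246407 = 10.7191
Index = Σ wᵢ·(p₁ᵢ/p₀ᵢ) = 16.2067 + 20.1420 + 25.4676 + 30.8712 + 7.7913 + 10.7191 = 111.1979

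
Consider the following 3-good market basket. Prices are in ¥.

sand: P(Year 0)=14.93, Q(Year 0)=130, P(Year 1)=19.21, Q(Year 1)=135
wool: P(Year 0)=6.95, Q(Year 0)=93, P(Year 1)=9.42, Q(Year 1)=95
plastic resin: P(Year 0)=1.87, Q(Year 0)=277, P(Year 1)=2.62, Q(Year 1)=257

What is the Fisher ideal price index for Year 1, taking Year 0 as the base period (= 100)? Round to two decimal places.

131.93

Laspeyres component (base-period weights):
ΣP(Year 1)Q(Year 0) = 19.21×130 + 9.42×93 + 2.62×277 = 2497.3 + 876.06 + 725.74 = 4099.1
ΣP(Year 0)Q(Year 0) = 14.93×130 + 6.95×93 + 1.87×277 = 1940.9 + 646.35 + 517.99 = 3105.24
L = 4099.1 / 3105.24 × 100 = 132.0059
Paasche component (current-period weights):
ΣP(Year 1)Q(Year 1) = 19.21×135 + 9.42×95 + 2.62×257 = 2593.35 + 894.9 + 673.34 = 4161.59
ΣP(Year 0)Q(Year 1) = 14.93×135 + 6.95×95 + 1.87×257 = 2015.55 + 660.25 + 480.59 = 3156.39
P = 4161.59 / 3156.39 × 100 = 131.8465
Fisher = √(L × P) = √(132.0059 × 131.8465) = 131.9262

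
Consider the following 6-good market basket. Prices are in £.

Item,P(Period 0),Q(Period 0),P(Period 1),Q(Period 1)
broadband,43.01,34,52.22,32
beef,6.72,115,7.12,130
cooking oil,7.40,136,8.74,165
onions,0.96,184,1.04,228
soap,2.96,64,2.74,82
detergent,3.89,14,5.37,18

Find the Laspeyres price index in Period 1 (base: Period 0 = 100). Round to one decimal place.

Laspeyres price index uses base-period quantities as weights.
ΣP(Period 1)·Q(Period 0) = 52.22×34 + 7.12×115 + 8.74×136 + 1.04×184 + 2.74×64 + 5.37×14 = 1775.48 + 818.8 + 1188.64 + 191.36 + 175.36 + 75.18 = 4224.82
ΣP(Period 0)·Q(Period 0) = 43.01×34 + 6.72×115 + 7.40×136 + 0.96×184 + 2.96×64 + 3.89×14 = 1462.34 + 772.8 + 1006.4 + 176.64 + 189.44 + 54.46 = 3662.08
Index = 4224.82 / 3662.08 × 100 = 115.3667

115.4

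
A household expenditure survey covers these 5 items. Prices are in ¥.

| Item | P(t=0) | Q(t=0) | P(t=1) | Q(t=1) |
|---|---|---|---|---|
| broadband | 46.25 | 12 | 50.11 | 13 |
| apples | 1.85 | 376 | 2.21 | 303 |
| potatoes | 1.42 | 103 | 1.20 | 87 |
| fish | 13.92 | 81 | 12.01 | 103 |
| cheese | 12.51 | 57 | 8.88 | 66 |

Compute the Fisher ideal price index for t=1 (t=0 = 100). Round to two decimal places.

Laspeyres component (base-period weights):
ΣP(t=1)Q(t=0) = 50.11×12 + 2.21×376 + 1.20×103 + 12.01×81 + 8.88×57 = 601.32 + 830.96 + 123.6 + 972.81 + 506.16 = 3034.85
ΣP(t=0)Q(t=0) = 46.25×12 + 1.85×376 + 1.42×103 + 13.92×81 + 12.51×57 = 555 + 695.6 + 146.26 + 1127.52 + 713.07 = 3237.45
L = 3034.85 / 3237.45 × 100 = 93.7420
Paasche component (current-period weights):
ΣP(t=1)Q(t=1) = 50.11×13 + 2.21×303 + 1.20×87 + 12.01×103 + 8.88×66 = 651.43 + 669.63 + 104.4 + 1237.03 + 586.08 = 3248.57
ΣP(t=0)Q(t=1) = 46.25×13 + 1.85×303 + 1.42×87 + 13.92×103 + 12.51×66 = 601.25 + 560.55 + 123.54 + 1433.76 + 825.66 = 3544.76
P = 3248.57 / 3544.76 × 100 = 91.6443
Fisher = √(L × P) = √(93.7420 × 91.6443) = 92.6872

92.69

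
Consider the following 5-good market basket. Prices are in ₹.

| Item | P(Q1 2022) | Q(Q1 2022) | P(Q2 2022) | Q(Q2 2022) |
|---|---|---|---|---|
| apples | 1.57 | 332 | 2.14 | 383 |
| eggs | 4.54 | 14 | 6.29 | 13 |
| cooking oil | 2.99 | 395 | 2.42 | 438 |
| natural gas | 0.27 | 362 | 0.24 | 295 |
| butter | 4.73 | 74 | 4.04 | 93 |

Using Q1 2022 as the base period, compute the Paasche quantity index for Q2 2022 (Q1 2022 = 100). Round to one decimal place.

112.5

Paasche quantity index uses current-period prices as weights.
ΣP(Q2 2022)·Q(Q2 2022) = 2.14×383 + 6.29×13 + 2.42×438 + 0.24×295 + 4.04×93 = 819.62 + 81.77 + 1059.96 + 70.8 + 375.72 = 2407.87
ΣP(Q2 2022)·Q(Q1 2022) = 2.14×332 + 6.29×14 + 2.42×395 + 0.24×362 + 4.04×74 = 710.48 + 88.06 + 955.9 + 86.88 + 298.96 = 2140.28
Index = 2407.87 / 2140.28 × 100 = 112.5026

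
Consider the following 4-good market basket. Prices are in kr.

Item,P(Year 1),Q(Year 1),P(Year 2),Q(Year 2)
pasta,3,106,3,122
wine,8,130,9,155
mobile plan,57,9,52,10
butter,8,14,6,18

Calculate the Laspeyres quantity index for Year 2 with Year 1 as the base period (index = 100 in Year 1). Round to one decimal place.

Laspeyres quantity index uses base-period prices as weights.
ΣP(Year 1)·Q(Year 2) = 3×122 + 8×155 + 57×10 + 8×18 = 366 + 1240 + 570 + 144 = 2320
ΣP(Year 1)·Q(Year 1) = 3×106 + 8×130 + 57×9 + 8×14 = 318 + 1040 + 513 + 112 = 1983
Index = 2320 / 1983 × 100 = 116.9945

117.0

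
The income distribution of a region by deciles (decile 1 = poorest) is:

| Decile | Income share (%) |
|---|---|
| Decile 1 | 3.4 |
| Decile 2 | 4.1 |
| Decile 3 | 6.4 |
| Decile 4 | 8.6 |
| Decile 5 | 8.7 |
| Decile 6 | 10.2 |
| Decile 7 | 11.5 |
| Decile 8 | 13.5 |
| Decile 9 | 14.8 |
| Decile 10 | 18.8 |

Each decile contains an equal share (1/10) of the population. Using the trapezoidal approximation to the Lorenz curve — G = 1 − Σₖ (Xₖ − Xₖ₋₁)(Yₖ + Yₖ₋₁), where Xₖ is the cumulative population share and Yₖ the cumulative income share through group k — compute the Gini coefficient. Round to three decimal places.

0.259

Cumulative income shares Yₖ: 0.0340, 0.0750, 0.1390, 0.2250, 0.3120, 0.4140, 0.5290, 0.6640, 0.8120, 1.0000
Σ (Xₖ−Xₖ₋₁)(Yₖ+Yₖ₋₁) = (1/10)(0.0340+0.0000) + (1/10)(0.0750+0.0340) + (1/10)(0.1390+0.0750) + (1/10)(0.2250+0.1390) + (1/10)(0.3120+0.2250) + (1/10)(0.4140+0.3120) + (1/10)(0.5290+0.4140) + (1/10)(0.6640+0.5290) + (1/10)(0.8120+0.6640) + (1/10)(1.0000+0.8120)
  = 0.0034 + 0.0109 + 0.0214 + 0.0364 + 0.0537 + 0.0726 + 0.0943 + 0.1193 + 0.1476 + 0.1812 = 0.7408
G = 1 − 0.7408 = 0.2592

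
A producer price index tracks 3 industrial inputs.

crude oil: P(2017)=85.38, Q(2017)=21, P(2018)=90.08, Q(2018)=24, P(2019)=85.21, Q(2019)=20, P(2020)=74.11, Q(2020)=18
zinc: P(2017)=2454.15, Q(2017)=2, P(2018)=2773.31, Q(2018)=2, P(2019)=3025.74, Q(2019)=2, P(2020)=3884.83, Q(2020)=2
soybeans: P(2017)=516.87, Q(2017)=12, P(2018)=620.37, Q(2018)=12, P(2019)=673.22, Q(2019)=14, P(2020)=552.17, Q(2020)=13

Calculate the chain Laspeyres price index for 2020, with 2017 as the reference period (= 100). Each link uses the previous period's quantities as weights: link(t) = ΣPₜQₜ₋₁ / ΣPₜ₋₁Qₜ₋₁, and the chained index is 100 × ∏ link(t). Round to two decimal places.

Link 2017→2018:
ΣP(2018)Q(2017) = 90.08×21 + 2773.31×2 + 620.37×12 = 1891.68 + 5546.62 + 7444.44 = 14882.74
ΣP(2017)Q(2017) = 85.38×21 + 2454.15×2 + 516.87×12 = 1792.98 + 4908.3 + 6202.44 = 12903.72
link = 14882.74/12903.72 = 1.153368
Link 2018→2019:
ΣP(2019)Q(2018) = 85.21×24 + 3025.74×2 + 673.22×12 = 2045.04 + 6051.48 + 8078.64 = 16175.16
ΣP(2018)Q(2018) = 90.08×24 + 2773.31×2 + 620.37×12 = 2161.92 + 5546.62 + 7444.44 = 15152.98
link = 16175.16/15152.98 = 1.067457
Link 2019→2020:
ΣP(2020)Q(2019) = 74.11×20 + 3884.83×2 + 552.17×14 = 1482.2 + 7769.66 + 7730.38 = 16982.24
ΣP(2019)Q(2019) = 85.21×20 + 3025.74×2 + 673.22×14 = 1704.2 + 6051.48 + 9425.08 = 17180.76
link = 16982.24/17180.76 = 0.988445
Chained index = 100 × 1.153368 × 1.067457 × 0.988445 = 121.6945

121.69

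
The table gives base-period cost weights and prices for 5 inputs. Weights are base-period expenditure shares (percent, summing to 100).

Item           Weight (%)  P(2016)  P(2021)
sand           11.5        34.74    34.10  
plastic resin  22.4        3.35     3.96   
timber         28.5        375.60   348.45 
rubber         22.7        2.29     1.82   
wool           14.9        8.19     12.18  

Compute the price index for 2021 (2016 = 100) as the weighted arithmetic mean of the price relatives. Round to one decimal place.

104.4

sand: 11.5 × (34.10/34.74) = 11.5 × 0.981577 = 11.2881
plastic resin: 22.4 × (3.96/3.35) = 22.4 × 1.182090 = 26.4788
timber: 28.5 × (348.45/375.60) = 28.5 × 0.927716 = 26.4399
rubber: 22.7 × (1.82/2.29) = 22.7 × 0.794760 = 18.0410
wool: 14.9 × (12.18/8.19) = 14.9 × 1.487179 = 22.1590
Index = Σ wᵢ·(p₁ᵢ/p₀ᵢ) = 11.2881 + 26.4788 + 26.4399 + 18.0410 + 22.1590 = 104.4069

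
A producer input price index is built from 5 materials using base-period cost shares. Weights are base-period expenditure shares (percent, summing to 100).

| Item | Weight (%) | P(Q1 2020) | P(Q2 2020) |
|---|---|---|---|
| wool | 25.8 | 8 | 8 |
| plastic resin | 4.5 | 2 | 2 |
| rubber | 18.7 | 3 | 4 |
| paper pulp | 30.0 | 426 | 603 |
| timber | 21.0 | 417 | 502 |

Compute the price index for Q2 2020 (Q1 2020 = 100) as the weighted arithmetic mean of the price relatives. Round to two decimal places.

wool: 25.8 × (8/8) = 25.8 × 1.000000 = 25.8000
plastic resin: 4.5 × (2/2) = 4.5 × 1.000000 = 4.5000
rubber: 18.7 × (4/3) = 18.7 × 1.333333 = 24.9333
paper pulp: 30.0 × (603/426) = 30.0 × 1.415493 = 42.4648
timber: 21.0 × (502/417) = 21.0 × 1.203837 = 25.2806
Index = Σ wᵢ·(p₁ᵢ/p₀ᵢ) = 25.8000 + 4.5000 + 24.9333 + 42.4648 + 25.2806 = 122.9787

122.98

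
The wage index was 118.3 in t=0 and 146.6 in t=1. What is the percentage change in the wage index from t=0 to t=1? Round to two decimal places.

Change = (146.6 − 118.3) / 118.3 × 100
       = 28.3 / 118.3 × 100 = 23.9222%

23.92%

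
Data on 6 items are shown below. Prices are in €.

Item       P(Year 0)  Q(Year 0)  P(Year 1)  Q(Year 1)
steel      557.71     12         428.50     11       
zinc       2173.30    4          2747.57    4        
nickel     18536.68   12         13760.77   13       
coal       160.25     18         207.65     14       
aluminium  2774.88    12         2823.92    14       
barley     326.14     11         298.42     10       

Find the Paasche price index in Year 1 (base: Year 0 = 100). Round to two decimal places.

79.96

Paasche price index uses current-period quantities as weights.
ΣP(Year 1)·Q(Year 1) = 428.50×11 + 2747.57×4 + 13760.77×13 + 207.65×14 + 2823.92×14 + 298.42×10 = 4713.5 + 10990.28 + 178890.01 + 2907.1 + 39534.88 + 2984.2 = 240019.97
ΣP(Year 0)·Q(Year 1) = 557.71×11 + 2173.30×4 + 18536.68×13 + 160.25×14 + 2774.88×14 + 326.14×10 = 6134.81 + 8693.2 + 240976.84 + 2243.5 + 38848.32 + 3261.4 = 300158.07
Index = 240019.97 / 300158.07 × 100 = 79.9645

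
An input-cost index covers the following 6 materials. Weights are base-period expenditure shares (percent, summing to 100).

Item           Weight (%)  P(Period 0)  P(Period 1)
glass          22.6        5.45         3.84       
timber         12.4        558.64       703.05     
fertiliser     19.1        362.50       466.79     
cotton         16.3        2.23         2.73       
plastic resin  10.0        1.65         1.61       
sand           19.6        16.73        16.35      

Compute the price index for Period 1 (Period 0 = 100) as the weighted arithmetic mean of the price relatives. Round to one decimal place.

105.0

glass: 22.6 × (3.84/5.45) = 22.6 × 0.704587 = 15.9237
timber: 12.4 × (703.05/558.64) = 12.4 × 1.258503 = 15.6054
fertiliser: 19.1 × (466.79/362.50) = 19.1 × 1.287697 = 24.5950
cotton: 16.3 × (2.73/2.23) = 16.3 × 1.224215 = 19.9547
plastic resin: 10.0 × (1.61/1.65) = 10.0 × 0.975758 = 9.7576
sand: 19.6 × (16.35/16.73) = 19.6 × 0.977286 = 19.1548
Index = Σ wᵢ·(p₁ᵢ/p₀ᵢ) = 15.9237 + 15.6054 + 24.5950 + 19.9547 + 9.7576 + 19.1548 = 104.9912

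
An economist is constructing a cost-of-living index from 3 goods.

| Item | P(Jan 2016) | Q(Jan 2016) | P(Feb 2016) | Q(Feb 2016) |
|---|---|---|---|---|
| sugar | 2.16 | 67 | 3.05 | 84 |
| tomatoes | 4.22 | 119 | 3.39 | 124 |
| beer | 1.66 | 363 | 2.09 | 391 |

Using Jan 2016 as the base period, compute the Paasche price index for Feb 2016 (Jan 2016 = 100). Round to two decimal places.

110.34

Paasche price index uses current-period quantities as weights.
ΣP(Feb 2016)·Q(Feb 2016) = 3.05×84 + 3.39×124 + 2.09×391 = 256.2 + 420.36 + 817.19 = 1493.75
ΣP(Jan 2016)·Q(Feb 2016) = 2.16×84 + 4.22×124 + 1.66×391 = 181.44 + 523.28 + 649.06 = 1353.78
Index = 1493.75 / 1353.78 × 100 = 110.3392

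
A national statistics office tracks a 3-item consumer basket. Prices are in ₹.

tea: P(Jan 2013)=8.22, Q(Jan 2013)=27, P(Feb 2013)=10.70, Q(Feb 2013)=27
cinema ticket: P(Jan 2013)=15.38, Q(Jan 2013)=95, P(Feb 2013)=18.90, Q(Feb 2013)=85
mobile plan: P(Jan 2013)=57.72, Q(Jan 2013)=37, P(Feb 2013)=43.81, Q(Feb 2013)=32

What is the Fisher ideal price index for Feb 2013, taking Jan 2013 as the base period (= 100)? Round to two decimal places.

Laspeyres component (base-period weights):
ΣP(Feb 2013)Q(Jan 2013) = 10.70×27 + 18.90×95 + 43.81×37 = 288.9 + 1795.5 + 1620.97 = 3705.37
ΣP(Jan 2013)Q(Jan 2013) = 8.22×27 + 15.38×95 + 57.72×37 = 221.94 + 1461.1 + 2135.64 = 3818.68
L = 3705.37 / 3818.68 × 100 = 97.0327
Paasche component (current-period weights):
ΣP(Feb 2013)Q(Feb 2013) = 10.70×27 + 18.90×85 + 43.81×32 = 288.9 + 1606.5 + 1401.92 = 3297.32
ΣP(Jan 2013)Q(Feb 2013) = 8.22×27 + 15.38×85 + 57.72×32 = 221.94 + 1307.3 + 1847.04 = 3376.28
P = 3297.32 / 3376.28 × 100 = 97.6613
Fisher = √(L × P) = √(97.0327 × 97.6613) = 97.3465

97.35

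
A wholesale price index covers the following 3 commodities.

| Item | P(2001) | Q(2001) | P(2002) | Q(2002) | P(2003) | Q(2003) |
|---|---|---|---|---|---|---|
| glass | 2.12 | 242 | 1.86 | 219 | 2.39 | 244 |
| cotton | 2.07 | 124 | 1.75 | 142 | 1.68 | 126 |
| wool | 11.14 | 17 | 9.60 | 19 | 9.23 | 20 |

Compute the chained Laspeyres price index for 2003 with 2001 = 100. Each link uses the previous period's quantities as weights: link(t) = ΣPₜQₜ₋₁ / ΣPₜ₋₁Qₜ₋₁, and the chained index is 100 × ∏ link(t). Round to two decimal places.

Link 2001→2002:
ΣP(2002)Q(2001) = 1.86×242 + 1.75×124 + 9.60×17 = 450.12 + 217 + 163.2 = 830.32
ΣP(2001)Q(2001) = 2.12×242 + 2.07×124 + 11.14×17 = 513.04 + 256.68 + 189.38 = 959.1
link = 830.32/959.1 = 0.865728
Link 2002→2003:
ΣP(2003)Q(2002) = 2.39×219 + 1.68×142 + 9.23×19 = 523.41 + 238.56 + 175.37 = 937.34
ΣP(2002)Q(2002) = 1.86×219 + 1.75×142 + 9.60×19 = 407.34 + 248.5 + 182.4 = 838.24
link = 937.34/838.24 = 1.118224
Chained index = 100 × 0.865728 × 1.118224 = 96.8078

96.81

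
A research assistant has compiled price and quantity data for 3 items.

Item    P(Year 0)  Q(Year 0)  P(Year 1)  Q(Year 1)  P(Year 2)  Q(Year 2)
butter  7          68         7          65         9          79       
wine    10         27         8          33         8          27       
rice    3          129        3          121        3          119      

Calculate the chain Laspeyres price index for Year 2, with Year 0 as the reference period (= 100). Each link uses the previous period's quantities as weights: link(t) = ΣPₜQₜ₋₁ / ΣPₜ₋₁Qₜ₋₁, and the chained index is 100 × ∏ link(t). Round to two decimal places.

106.68

Link Year 0→Year 1:
ΣP(Year 1)Q(Year 0) = 7×68 + 8×27 + 3×129 = 476 + 216 + 387 = 1079
ΣP(Year 0)Q(Year 0) = 7×68 + 10×27 + 3×129 = 476 + 270 + 387 = 1133
link = 1079/1133 = 0.952339
Link Year 1→Year 2:
ΣP(Year 2)Q(Year 1) = 9×65 + 8×33 + 3×121 = 585 + 264 + 363 = 1212
ΣP(Year 1)Q(Year 1) = 7×65 + 8×33 + 3×121 = 455 + 264 + 363 = 1082
link = 1212/1082 = 1.120148
Chained index = 100 × 0.952339 × 1.120148 = 106.6760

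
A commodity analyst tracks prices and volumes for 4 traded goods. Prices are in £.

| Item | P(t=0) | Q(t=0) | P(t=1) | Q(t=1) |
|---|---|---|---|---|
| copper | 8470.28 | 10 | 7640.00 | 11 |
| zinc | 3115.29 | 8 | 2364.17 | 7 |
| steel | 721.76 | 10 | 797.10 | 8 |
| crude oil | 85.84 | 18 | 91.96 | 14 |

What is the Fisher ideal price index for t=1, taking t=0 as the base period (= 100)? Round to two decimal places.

Laspeyres component (base-period weights):
ΣP(t=1)Q(t=0) = 7640.00×10 + 2364.17×8 + 797.10×10 + 91.96×18 = 76400 + 18913.36 + 7971 + 1655.28 = 104939.64
ΣP(t=0)Q(t=0) = 8470.28×10 + 3115.29×8 + 721.76×10 + 85.84×18 = 84702.8 + 24922.32 + 7217.6 + 1545.12 = 118387.84
L = 104939.64 / 118387.84 × 100 = 88.6406
Paasche component (current-period weights):
ΣP(t=1)Q(t=1) = 7640.00×11 + 2364.17×7 + 797.10×8 + 91.96×14 = 84040 + 16549.19 + 6376.8 + 1287.44 = 108253.43
ΣP(t=0)Q(t=1) = 8470.28×11 + 3115.29×7 + 721.76×8 + 85.84×14 = 93173.08 + 21807.03 + 5774.08 + 1201.76 = 121955.95
P = 108253.43 / 121955.95 × 100 = 88.7644
Fisher = √(L × P) = √(88.6406 × 88.7644) = 88.7024

88.70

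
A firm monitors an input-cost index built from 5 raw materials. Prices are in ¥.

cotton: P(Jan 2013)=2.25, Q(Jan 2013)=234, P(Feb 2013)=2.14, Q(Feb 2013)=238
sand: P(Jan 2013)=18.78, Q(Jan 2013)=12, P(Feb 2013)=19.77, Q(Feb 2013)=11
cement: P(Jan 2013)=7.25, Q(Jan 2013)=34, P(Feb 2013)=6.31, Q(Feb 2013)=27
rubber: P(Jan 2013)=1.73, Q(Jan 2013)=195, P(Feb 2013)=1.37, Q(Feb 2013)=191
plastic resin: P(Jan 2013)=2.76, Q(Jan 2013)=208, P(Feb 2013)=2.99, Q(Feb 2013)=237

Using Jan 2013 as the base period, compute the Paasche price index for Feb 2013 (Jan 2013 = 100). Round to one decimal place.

97.1

Paasche price index uses current-period quantities as weights.
ΣP(Feb 2013)·Q(Feb 2013) = 2.14×238 + 19.77×11 + 6.31×27 + 1.37×191 + 2.99×237 = 509.32 + 217.47 + 170.37 + 261.67 + 708.63 = 1867.46
ΣP(Jan 2013)·Q(Feb 2013) = 2.25×238 + 18.78×11 + 7.25×27 + 1.73×191 + 2.76×237 = 535.5 + 206.58 + 195.75 + 330.43 + 654.12 = 1922.38
Index = 1867.46 / 1922.38 × 100 = 97.1431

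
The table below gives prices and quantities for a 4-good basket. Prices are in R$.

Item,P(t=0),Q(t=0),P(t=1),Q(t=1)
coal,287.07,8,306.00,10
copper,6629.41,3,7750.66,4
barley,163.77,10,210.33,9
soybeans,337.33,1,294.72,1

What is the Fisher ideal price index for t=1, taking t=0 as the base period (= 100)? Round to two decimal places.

Laspeyres component (base-period weights):
ΣP(t=1)Q(t=0) = 306.00×8 + 7750.66×3 + 210.33×10 + 294.72×1 = 2448 + 23251.98 + 2103.3 + 294.72 = 28098
ΣP(t=0)Q(t=0) = 287.07×8 + 6629.41×3 + 163.77×10 + 337.33×1 = 2296.56 + 19888.23 + 1637.7 + 337.33 = 24159.82
L = 28098 / 24159.82 × 100 = 116.3005
Paasche component (current-period weights):
ΣP(t=1)Q(t=1) = 306.00×10 + 7750.66×4 + 210.33×9 + 294.72×1 = 3060 + 31002.64 + 1892.97 + 294.72 = 36250.33
ΣP(t=0)Q(t=1) = 287.07×10 + 6629.41×4 + 163.77×9 + 337.33×1 = 2870.7 + 26517.64 + 1473.93 + 337.33 = 31199.6
P = 36250.33 / 31199.6 × 100 = 116.1884
Fisher = √(L × P) = √(116.3005 × 116.1884) = 116.2445

116.24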